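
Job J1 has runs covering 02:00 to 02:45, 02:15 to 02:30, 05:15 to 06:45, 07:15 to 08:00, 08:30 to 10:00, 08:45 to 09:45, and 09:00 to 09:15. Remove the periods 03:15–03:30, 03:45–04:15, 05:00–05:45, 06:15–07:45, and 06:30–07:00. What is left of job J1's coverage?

02:00-02:45, 05:45-06:15, 07:45-08:00, 08:30-10:00

Merge the first list: 02:00-02:45, 05:15-06:45, 07:15-08:00, 08:30-10:00.
Merge the second list: 03:15-03:30, 03:45-04:15, 05:00-05:45, 06:15-07:45.
02:00-02:45 is untouched.
05:15-06:45 with B removed leaves 05:45-06:15.
07:15-08:00 with B removed leaves 07:45-08:00.
08:30-10:00 is untouched.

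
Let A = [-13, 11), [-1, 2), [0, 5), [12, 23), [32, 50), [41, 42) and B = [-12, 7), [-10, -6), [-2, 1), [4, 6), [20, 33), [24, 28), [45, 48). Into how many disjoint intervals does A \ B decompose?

5

A, merged: [-13, 11), [12, 23), [32, 50).
B, merged: [-12, 7), [20, 33), [45, 48).
A \ B = [-13, -12), [7, 11), [12, 20), [33, 45), [48, 50).
That is 5 disjoint pieces.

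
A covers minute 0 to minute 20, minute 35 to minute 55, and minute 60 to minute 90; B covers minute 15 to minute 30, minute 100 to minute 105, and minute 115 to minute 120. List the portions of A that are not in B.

minute 0 to minute 15, minute 35 to minute 55, minute 60 to minute 90

minute 0 to minute 20 with B removed leaves minute 0 to minute 15.
minute 35 to minute 55 is untouched.
minute 60 to minute 90 is untouched.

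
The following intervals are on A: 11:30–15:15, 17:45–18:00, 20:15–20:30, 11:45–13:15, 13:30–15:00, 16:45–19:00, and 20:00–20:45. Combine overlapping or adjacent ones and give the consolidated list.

Sort by start: 11:30–15:15, 11:45–13:15, 13:30–15:00, 16:45–19:00, 17:45–18:00, 20:00–20:45, 20:15–20:30.
11:45–13:15 overlaps/touches 11:30–15:15 → extend to 11:30–15:15.
13:30–15:00 overlaps/touches 11:30–15:15 → extend to 11:30–15:15.
16:45–19:00 is disjoint → start new block.
17:45–18:00 overlaps/touches 16:45–19:00 → extend to 16:45–19:00.
20:00–20:45 is disjoint → start new block.
20:15–20:30 overlaps/touches 20:00–20:45 → extend to 20:00–20:45.

11:30–15:15, 16:45–19:00, 20:00–20:45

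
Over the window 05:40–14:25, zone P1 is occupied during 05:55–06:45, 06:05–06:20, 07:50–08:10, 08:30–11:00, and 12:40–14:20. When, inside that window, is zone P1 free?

05:40–05:55, 06:45–07:50, 08:10–08:30, 11:00–12:40, 14:20–14:25

Covered (merged): 05:55–06:45, 07:50–08:10, 08:30–11:00, 12:40–14:20.
Uncovered inside 05:40–14:25: 05:40–05:55, 06:45–07:50, 08:10–08:30, 11:00–12:40, 14:20–14:25.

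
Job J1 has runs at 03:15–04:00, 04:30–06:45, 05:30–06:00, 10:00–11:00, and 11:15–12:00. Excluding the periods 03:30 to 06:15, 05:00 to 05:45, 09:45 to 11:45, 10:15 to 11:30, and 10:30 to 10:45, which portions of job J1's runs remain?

A, merged: 03:15–04:00, 04:30–06:45, 10:00–11:00, 11:15–12:00.
B, merged: 03:30–06:15, 09:45–11:45.
03:15–04:00 with B removed leaves 03:15–03:30.
04:30–06:45 with B removed leaves 06:15–06:45.
10:00–11:00 lies entirely inside B → drops out.
11:15–12:00 with B removed leaves 11:45–12:00.

03:15–03:30, 06:15–06:45, 11:45–12:00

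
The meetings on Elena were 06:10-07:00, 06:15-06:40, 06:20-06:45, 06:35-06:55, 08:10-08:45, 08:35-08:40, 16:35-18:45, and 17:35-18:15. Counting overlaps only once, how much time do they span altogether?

Merged: 06:10–07:00, 08:10–08:45, 16:35–18:45.
Lengths: 50 min + 35 min + 2 h 10 min = 3 h 35 min.

3 h 35 min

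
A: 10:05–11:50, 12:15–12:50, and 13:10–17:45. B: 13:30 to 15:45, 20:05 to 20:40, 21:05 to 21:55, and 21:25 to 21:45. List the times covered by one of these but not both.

Second set merges to 13:30-15:45, 20:05-20:40, 21:05-21:55.
A \ B = 10:05-11:50, 12:15-12:50, 13:10-13:30, 15:45-17:45.
B \ A = 20:05-20:40, 21:05-21:55.
Union of the two gives the symmetric difference.

10:05-11:50, 12:15-12:50, 13:10-13:30, 15:45-17:45, 20:05-20:40, 21:05-21:55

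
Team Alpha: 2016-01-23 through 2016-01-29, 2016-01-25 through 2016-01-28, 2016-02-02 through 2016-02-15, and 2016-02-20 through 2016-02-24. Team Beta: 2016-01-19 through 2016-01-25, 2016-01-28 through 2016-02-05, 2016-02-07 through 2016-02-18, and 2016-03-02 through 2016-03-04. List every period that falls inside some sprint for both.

Merge the first list: 2016-01-23 through 2016-01-29, 2016-02-02 through 2016-02-15, 2016-02-20 through 2016-02-24.
2016-01-23 through 2016-01-29 ∩ B → 2016-01-23 through 2016-01-25, 2016-01-28 through 2016-01-29.
2016-02-02 through 2016-02-15 ∩ B → 2016-02-02 through 2016-02-05, 2016-02-07 through 2016-02-15.
2016-02-20 through 2016-02-24 meets no B interval.

2016-01-23 through 2016-01-25, 2016-01-28 through 2016-01-29, 2016-02-02 through 2016-02-05, 2016-02-07 through 2016-02-15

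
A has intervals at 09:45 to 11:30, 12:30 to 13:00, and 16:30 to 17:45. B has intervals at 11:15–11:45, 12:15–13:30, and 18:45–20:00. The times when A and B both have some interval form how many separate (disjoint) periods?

2

A ∩ B = 11:15-11:30, 12:30-13:00.
That is 2 disjoint pieces.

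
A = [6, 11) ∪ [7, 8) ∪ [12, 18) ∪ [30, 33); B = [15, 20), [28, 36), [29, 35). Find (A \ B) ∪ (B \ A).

[6, 11) ∪ [12, 15) ∪ [18, 20) ∪ [28, 30) ∪ [33, 36)

A, merged: [6, 11), [12, 18), [30, 33).
B, merged: [15, 20), [28, 36).
A \ B = [6, 11), [12, 15).
B \ A = [18, 20), [28, 30), [33, 36).
Union of the two gives the symmetric difference.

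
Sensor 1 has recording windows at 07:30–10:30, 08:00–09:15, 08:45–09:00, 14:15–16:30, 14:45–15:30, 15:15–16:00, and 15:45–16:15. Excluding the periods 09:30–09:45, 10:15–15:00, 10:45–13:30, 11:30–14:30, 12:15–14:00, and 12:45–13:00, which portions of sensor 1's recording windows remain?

07:30-09:30, 09:45-10:15, 15:00-16:30

First set merges to 07:30-10:30, 14:15-16:30.
Second set merges to 09:30-09:45, 10:15-15:00.
07:30-10:30 minus B → 07:30-09:30, 09:45-10:15.
14:15-16:30 minus B → 15:00-16:30.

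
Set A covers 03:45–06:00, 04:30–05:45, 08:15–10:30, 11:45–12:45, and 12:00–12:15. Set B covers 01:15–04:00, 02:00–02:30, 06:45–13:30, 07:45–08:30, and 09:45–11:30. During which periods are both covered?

03:45-04:00, 08:15-10:30, 11:45-12:45

First set merges to 03:45-06:00, 08:15-10:30, 11:45-12:45.
Second set merges to 01:15-04:00, 06:45-13:30.
03:45-06:00 meets the second set on 03:45-04:00.
08:15-10:30 meets the second set on 08:15-10:30.
11:45-12:45 meets the second set on 11:45-12:45.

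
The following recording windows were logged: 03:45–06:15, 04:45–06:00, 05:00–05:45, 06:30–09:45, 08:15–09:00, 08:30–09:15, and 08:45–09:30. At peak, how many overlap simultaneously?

Sweep endpoints in order; track running count of active intervals.
Peak of 4 reached at 08:45.

4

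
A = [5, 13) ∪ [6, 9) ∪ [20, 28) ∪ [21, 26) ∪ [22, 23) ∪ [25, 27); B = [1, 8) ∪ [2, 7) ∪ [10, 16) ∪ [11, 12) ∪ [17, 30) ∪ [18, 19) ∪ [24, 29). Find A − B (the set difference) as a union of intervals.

[8, 10)

First set merges to [5, 13), [20, 28).
Second set merges to [1, 8), [10, 16), [17, 30).
[5, 13) minus B → [8, 10).
[20, 28): fully covered by B → removed.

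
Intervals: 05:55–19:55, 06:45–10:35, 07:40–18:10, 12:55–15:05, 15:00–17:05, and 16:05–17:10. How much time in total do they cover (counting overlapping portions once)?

14 h

Merged: 05:55-19:55.
Length: 14 h.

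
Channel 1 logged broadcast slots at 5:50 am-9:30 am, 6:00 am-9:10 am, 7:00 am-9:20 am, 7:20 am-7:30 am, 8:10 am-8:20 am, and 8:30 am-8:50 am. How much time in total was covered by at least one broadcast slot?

Merged: 5:50 am–9:30 am.
Length: 3 h 40 min.

3 h 40 min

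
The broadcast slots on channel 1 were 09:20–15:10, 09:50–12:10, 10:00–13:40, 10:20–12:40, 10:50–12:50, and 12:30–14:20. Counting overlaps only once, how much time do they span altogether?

Merged: 09:20–15:10.
Length: 5 h 50 min.

5 h 50 min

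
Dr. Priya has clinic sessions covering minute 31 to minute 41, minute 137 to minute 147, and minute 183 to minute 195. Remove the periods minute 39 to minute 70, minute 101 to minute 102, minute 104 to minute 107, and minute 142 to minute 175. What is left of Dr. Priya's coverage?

minute 31 to minute 39, minute 137 to minute 142, minute 183 to minute 195

minute 31 to minute 41 \ B = minute 31 to minute 39.
minute 137 to minute 147 \ B = minute 137 to minute 142.
minute 183 to minute 195: nothing removed.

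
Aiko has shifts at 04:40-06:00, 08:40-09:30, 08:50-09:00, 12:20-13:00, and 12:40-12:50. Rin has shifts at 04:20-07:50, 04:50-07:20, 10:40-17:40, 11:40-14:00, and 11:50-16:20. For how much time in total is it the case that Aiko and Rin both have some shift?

2 h

A, merged: 04:40–06:00, 08:40–09:30, 12:20–13:00.
B, merged: 04:20–07:50, 10:40–17:40.
A ∩ B = 04:40–06:00, 12:20–13:00.
Total: 1 h 20 min + 40 min = 2 h.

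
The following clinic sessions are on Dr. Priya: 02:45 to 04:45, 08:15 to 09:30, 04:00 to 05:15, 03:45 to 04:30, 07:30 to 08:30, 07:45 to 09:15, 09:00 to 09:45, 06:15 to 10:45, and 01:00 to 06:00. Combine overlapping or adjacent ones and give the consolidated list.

01:00–06:00, 06:15–10:45

Sort by start: 01:00–06:00, 02:45–04:45, 03:45–04:30, 04:00–05:15, 06:15–10:45, 07:30–08:30, 07:45–09:15, 08:15–09:30, 09:00–09:45.
02:45–04:45 overlaps/touches 01:00–06:00 → extend to 01:00–06:00.
03:45–04:30 overlaps/touches 01:00–06:00 → extend to 01:00–06:00.
04:00–05:15 overlaps/touches 01:00–06:00 → extend to 01:00–06:00.
06:15–10:45 is disjoint → start new block.
07:30–08:30 overlaps/touches 06:15–10:45 → extend to 06:15–10:45.
07:45–09:15 overlaps/touches 06:15–10:45 → extend to 06:15–10:45.
08:15–09:30 overlaps/touches 06:15–10:45 → extend to 06:15–10:45.
09:00–09:45 overlaps/touches 06:15–10:45 → extend to 06:15–10:45.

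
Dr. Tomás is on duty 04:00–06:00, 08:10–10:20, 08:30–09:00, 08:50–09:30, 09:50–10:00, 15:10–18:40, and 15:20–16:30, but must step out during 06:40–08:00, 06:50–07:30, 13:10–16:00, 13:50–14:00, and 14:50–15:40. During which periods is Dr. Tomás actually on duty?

A, merged: 04:00–06:00, 08:10–10:20, 15:10–18:40.
B, merged: 06:40–08:00, 13:10–16:00.
04:00–06:00 is untouched.
08:10–10:20 is untouched.
15:10–18:40 with B removed leaves 16:00–18:40.

04:00–06:00, 08:10–10:20, 16:00–18:40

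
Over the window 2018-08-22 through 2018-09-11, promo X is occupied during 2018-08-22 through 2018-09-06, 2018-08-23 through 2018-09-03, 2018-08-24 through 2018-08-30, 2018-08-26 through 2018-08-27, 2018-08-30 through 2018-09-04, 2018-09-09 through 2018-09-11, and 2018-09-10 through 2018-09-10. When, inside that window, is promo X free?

Covered (merged): 2018-08-22 through 2018-09-06, 2018-09-09 through 2018-09-11.
Gaps within 2018-08-22 through 2018-09-11: 2018-09-07 through 2018-09-08.

2018-09-07 through 2018-09-08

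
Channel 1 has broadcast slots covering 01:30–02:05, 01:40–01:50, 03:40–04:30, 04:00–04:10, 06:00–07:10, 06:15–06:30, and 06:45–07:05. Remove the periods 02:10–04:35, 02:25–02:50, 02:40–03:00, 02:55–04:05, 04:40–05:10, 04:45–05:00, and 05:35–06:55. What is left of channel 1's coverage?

Merge the first list: 01:30–02:05, 03:40–04:30, 06:00–07:10.
Merge the second list: 02:10–04:35, 04:40–05:10, 05:35–06:55.
01:30–02:05: nothing removed.
03:40–04:30: entirely removed.
06:00–07:10 \ B = 06:55–07:10.

01:30–02:05, 06:55–07:10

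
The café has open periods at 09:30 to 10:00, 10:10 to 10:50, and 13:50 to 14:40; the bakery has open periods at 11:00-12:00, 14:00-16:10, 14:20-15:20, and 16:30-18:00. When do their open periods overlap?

Second set merges to 11:00–12:00, 14:00–16:10, 16:30–18:00.
09:30–10:00 falls entirely outside B.
10:10–10:50 falls entirely outside B.
13:50–14:40 overlaps B on 14:00–14:40.

14:00–14:40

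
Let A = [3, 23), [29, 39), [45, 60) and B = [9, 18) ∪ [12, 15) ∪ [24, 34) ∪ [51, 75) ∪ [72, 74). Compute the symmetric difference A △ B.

[3, 9) ∪ [18, 23) ∪ [24, 29) ∪ [34, 39) ∪ [45, 51) ∪ [60, 75)

B, merged: [9, 18), [24, 34), [51, 75).
A \ B = [3, 9), [18, 23), [34, 39), [45, 51).
B \ A = [24, 29), [60, 75).
Union of the two gives the symmetric difference.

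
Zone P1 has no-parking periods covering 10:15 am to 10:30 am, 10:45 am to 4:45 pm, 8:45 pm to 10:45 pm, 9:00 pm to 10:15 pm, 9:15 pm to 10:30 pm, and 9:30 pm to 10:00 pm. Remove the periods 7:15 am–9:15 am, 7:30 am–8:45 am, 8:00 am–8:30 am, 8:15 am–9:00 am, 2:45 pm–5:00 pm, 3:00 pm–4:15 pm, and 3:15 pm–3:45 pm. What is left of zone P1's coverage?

Merge the first list: 10:15 am–10:30 am, 10:45 am–4:45 pm, 8:45 pm–10:45 pm.
Merge the second list: 7:15 am–9:15 am, 2:45 pm–5:00 pm.
10:15 am–10:30 am is untouched.
10:45 am–4:45 pm with B removed leaves 10:45 am–2:45 pm.
8:45 pm–10:45 pm is untouched.

10:15 am–10:30 am, 10:45 am–2:45 pm, 8:45 pm–10:45 pm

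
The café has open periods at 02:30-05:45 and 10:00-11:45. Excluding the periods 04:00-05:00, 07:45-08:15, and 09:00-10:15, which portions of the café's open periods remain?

02:30-05:45 minus B → 02:30-04:00, 05:00-05:45.
10:00-11:45 minus B → 10:15-11:45.

02:30-04:00, 05:00-05:45, 10:15-11:45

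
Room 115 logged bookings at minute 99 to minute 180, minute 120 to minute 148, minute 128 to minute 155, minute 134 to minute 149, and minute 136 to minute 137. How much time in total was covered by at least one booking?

81 minutes

Merged: minute 99 to minute 180.
Length: 81 minutes.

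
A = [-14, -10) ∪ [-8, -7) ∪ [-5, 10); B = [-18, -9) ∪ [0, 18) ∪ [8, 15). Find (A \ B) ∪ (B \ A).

B, merged: [-18, -9), [0, 18).
A \ B = [-8, -7), [-5, 0).
B \ A = [-18, -14), [-10, -9), [10, 18).
Union of the two gives the symmetric difference.

[-18, -14) ∪ [-10, -9) ∪ [-8, -7) ∪ [-5, 0) ∪ [10, 18)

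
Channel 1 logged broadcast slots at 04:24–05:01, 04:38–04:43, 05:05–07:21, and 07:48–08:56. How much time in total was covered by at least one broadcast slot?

4 h 1 min

Merged: 04:24–05:01, 05:05–07:21, 07:48–08:56.
Lengths: 37 min + 2 h 16 min + 1 h 8 min = 4 h 1 min.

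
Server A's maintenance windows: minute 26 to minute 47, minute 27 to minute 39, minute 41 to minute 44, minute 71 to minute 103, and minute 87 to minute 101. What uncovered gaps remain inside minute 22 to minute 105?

The merged coverage is minute 26 to minute 47, minute 71 to minute 103.
Uncovered inside minute 22 to minute 105: minute 22 to minute 26, minute 47 to minute 71, minute 103 to minute 105.

minute 22 to minute 26, minute 47 to minute 71, minute 103 to minute 105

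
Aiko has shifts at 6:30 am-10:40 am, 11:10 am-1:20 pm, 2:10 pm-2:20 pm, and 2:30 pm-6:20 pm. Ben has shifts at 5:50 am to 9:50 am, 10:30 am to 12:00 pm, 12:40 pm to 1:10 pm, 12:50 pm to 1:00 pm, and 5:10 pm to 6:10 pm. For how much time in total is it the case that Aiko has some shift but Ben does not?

Merge the second list: 5:50 am-9:50 am, 10:30 am-12:00 pm, 12:40 pm-1:10 pm, 5:10 pm-6:10 pm.
A \ B = 9:50 am-10:30 am, 12:00 pm-12:40 pm, 1:10 pm-1:20 pm, 2:10 pm-2:20 pm, 2:30 pm-5:10 pm, 6:10 pm-6:20 pm.
Total: 40 min + 40 min + 10 min + 10 min + 2 h 40 min + 10 min = 4 h 30 min.

4 h 30 min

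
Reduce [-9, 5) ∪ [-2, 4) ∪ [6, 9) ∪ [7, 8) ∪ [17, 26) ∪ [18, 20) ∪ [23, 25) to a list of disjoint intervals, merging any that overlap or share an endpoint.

[-9, 5) ∪ [6, 9) ∪ [17, 26)

[-2, 4) overlaps/touches [-9, 5) → extend to [-9, 5).
[6, 9) is disjoint → start new block.
[7, 8) overlaps/touches [6, 9) → extend to [6, 9).
[17, 26) is disjoint → start new block.
[18, 20) overlaps/touches [17, 26) → extend to [17, 26).
[23, 25) overlaps/touches [17, 26) → extend to [17, 26).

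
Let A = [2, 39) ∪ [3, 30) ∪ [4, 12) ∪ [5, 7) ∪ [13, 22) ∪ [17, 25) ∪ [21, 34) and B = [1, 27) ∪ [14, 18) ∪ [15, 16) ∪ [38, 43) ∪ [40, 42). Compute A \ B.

Merge the first list: [2, 39).
Merge the second list: [1, 27), [38, 43).
[2, 39) \ B = [27, 38).

[27, 38)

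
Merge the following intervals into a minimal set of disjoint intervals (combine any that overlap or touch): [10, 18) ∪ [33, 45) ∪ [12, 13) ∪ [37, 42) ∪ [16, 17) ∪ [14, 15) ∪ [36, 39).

[10, 18) ∪ [33, 45)

Sort by start: [10, 18), [12, 13), [14, 15), [16, 17), [33, 45), [36, 39), [37, 42).
[12, 13) overlaps/touches [10, 18) → extend to [10, 18).
[14, 15) overlaps/touches [10, 18) → extend to [10, 18).
[16, 17) overlaps/touches [10, 18) → extend to [10, 18).
[33, 45) is disjoint → start new block.
[36, 39) overlaps/touches [33, 45) → extend to [33, 45).
[37, 42) overlaps/touches [33, 45) → extend to [33, 45).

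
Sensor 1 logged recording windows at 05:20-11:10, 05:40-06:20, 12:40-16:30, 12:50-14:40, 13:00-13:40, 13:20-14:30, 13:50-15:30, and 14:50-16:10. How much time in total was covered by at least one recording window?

Merged: 05:20-11:10, 12:40-16:30.
Lengths: 5 h 50 min + 3 h 50 min = 9 h 40 min.

9 h 40 min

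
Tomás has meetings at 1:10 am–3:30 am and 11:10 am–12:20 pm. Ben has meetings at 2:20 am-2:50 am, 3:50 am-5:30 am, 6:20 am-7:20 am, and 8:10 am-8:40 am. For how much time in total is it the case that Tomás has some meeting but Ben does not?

A \ B = 1:10 am–2:20 am, 2:50 am–3:30 am, 11:10 am–12:20 pm.
Total: 1 h 10 min + 40 min + 1 h 10 min = 3 h.

3 h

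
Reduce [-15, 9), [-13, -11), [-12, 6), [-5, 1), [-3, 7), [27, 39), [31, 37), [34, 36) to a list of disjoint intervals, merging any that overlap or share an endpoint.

[-15, 9) ∪ [27, 39)

[-13, -11) overlaps/touches [-15, 9) → extend to [-15, 9).
[-12, 6) overlaps/touches [-15, 9) → extend to [-15, 9).
[-5, 1) overlaps/touches [-15, 9) → extend to [-15, 9).
[-3, 7) overlaps/touches [-15, 9) → extend to [-15, 9).
[27, 39) is disjoint → start new block.
[31, 37) overlaps/touches [27, 39) → extend to [27, 39).
[34, 36) overlaps/touches [27, 39) → extend to [27, 39).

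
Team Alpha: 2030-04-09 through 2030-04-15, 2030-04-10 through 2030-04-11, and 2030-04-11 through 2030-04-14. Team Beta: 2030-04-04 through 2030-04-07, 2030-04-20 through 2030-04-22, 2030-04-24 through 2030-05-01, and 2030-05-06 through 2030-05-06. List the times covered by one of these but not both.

First set merges to 2030-04-09 through 2030-04-15.
A \ B = 2030-04-09 through 2030-04-15.
B \ A = 2030-04-04 through 2030-04-07, 2030-04-20 through 2030-04-22, 2030-04-24 through 2030-05-01, 2030-05-06 through 2030-05-06.
Union of the two gives the symmetric difference.

2030-04-04 through 2030-04-07, 2030-04-09 through 2030-04-15, 2030-04-20 through 2030-04-22, 2030-04-24 through 2030-05-01, 2030-05-06 through 2030-05-06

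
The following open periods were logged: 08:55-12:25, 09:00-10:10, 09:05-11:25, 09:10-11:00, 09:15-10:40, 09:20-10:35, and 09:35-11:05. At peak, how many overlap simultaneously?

Walk the sorted start/end points keeping a running depth.
The depth first hits 7 at 09:35.

7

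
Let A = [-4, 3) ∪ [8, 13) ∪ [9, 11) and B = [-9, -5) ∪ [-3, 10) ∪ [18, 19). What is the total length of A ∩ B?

A, merged: [-4, 3), [8, 13).
A ∩ B = [-3, 3), [8, 10).
Total: 6 + 2 = 8.

8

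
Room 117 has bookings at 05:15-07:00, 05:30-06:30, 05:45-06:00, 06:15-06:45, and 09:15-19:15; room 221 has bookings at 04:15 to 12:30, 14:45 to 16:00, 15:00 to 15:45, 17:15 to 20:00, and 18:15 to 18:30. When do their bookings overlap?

05:15–07:00, 09:15–12:30, 14:45–16:00, 17:15–19:15

Merge the first list: 05:15–07:00, 09:15–19:15.
Merge the second list: 04:15–12:30, 14:45–16:00, 17:15–20:00.
05:15–07:00 overlaps B on 05:15–07:00.
09:15–19:15 overlaps B on 09:15–12:30, 14:45–16:00, 17:15–19:15.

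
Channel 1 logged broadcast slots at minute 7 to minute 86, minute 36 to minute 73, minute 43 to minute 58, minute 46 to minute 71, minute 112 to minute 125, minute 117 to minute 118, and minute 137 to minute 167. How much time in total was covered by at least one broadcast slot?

Merged: minute 7 to minute 86, minute 112 to minute 125, minute 137 to minute 167.
Lengths: 79 minutes + 13 minutes + 30 minutes = 122 minutes.

122 minutes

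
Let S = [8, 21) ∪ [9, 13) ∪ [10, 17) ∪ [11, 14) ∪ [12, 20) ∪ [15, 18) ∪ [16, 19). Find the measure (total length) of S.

13

Merged: [8, 21).
Length: 13.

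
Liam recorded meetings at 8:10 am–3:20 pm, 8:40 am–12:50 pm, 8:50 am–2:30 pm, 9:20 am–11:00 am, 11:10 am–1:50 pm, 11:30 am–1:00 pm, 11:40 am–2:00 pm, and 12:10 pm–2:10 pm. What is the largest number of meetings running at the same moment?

7

Sweep endpoints in order; track running count of active intervals.
Peak of 7 reached at 12:10 pm.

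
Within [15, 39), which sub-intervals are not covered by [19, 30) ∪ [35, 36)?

[15, 19) ∪ [30, 35) ∪ [36, 39)

Covered (merged): [19, 30), [35, 36).
Gaps within [15, 39): [15, 19), [30, 35), [36, 39).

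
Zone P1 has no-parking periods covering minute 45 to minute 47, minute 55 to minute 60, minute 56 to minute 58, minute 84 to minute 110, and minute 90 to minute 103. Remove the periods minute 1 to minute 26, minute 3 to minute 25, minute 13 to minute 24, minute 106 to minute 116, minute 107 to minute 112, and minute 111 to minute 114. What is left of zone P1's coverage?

minute 45 to minute 47, minute 55 to minute 60, minute 84 to minute 106

First set merges to minute 45 to minute 47, minute 55 to minute 60, minute 84 to minute 110.
Second set merges to minute 1 to minute 26, minute 106 to minute 116.
minute 45 to minute 47: no B overlap → unchanged.
minute 55 to minute 60: no B overlap → unchanged.
minute 84 to minute 110 minus B → minute 84 to minute 106.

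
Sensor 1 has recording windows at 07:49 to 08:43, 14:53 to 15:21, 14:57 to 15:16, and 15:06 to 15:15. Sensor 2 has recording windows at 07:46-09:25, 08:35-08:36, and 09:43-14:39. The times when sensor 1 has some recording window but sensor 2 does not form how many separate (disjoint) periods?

First set merges to 07:49-08:43, 14:53-15:21.
Second set merges to 07:46-09:25, 09:43-14:39.
A \ B = 14:53-15:21.
That is 1 disjoint piece.

1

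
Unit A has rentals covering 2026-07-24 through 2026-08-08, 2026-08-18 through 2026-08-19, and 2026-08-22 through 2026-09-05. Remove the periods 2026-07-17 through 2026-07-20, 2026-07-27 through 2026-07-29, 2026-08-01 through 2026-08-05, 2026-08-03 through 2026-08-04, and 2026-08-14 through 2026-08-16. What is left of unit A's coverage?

2026-07-24 through 2026-07-26, 2026-07-30 through 2026-07-31, 2026-08-06 through 2026-08-08, 2026-08-18 through 2026-08-19, 2026-08-22 through 2026-09-05

B, merged: 2026-07-17 through 2026-07-20, 2026-07-27 through 2026-07-29, 2026-08-01 through 2026-08-05, 2026-08-14 through 2026-08-16.
2026-07-24 through 2026-08-08 with B removed leaves 2026-07-24 through 2026-07-26, 2026-07-30 through 2026-07-31, 2026-08-06 through 2026-08-08.
2026-08-18 through 2026-08-19 is untouched.
2026-08-22 through 2026-09-05 is untouched.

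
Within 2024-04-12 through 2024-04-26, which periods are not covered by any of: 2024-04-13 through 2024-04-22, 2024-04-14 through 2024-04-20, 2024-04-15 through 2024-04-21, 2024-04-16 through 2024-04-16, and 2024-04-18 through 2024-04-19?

2024-04-12 through 2024-04-12, 2024-04-23 through 2024-04-26

Covered (merged): 2024-04-13 through 2024-04-22.
Gaps within 2024-04-12 through 2024-04-26: 2024-04-12 through 2024-04-12, 2024-04-23 through 2024-04-26.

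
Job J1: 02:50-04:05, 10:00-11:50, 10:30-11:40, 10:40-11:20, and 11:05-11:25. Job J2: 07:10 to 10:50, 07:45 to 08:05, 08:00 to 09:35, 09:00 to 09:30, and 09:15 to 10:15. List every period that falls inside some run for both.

10:00-10:50

Merge the first list: 02:50-04:05, 10:00-11:50.
Merge the second list: 07:10-10:50.
02:50-04:05 meets no B interval.
10:00-11:50 ∩ B → 10:00-10:50.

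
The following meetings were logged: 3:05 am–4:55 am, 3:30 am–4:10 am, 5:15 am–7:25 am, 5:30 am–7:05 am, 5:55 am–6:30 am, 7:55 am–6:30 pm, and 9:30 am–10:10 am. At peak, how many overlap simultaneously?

Walk the sorted start/end points keeping a running depth.
The depth first hits 3 at 5:55 am.

3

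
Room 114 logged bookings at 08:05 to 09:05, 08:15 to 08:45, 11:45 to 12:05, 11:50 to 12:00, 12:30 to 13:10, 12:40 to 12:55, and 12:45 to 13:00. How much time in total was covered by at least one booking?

Merged: 08:05-09:05, 11:45-12:05, 12:30-13:10.
Lengths: 1 h + 20 min + 40 min = 2 h.

2 h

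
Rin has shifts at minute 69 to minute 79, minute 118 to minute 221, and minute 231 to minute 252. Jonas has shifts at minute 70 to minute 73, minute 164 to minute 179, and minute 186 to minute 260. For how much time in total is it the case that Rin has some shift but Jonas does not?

60 minutes

A \ B = minute 69 to minute 70, minute 73 to minute 79, minute 118 to minute 164, minute 179 to minute 186.
Total: 1 minute + 6 minutes + 46 minutes + 7 minutes = 60 minutes.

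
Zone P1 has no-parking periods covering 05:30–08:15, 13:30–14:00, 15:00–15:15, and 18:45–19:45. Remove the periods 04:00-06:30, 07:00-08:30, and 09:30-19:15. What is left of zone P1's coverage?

06:30–07:00, 19:15–19:45

05:30–08:15 minus B → 06:30–07:00.
13:30–14:00: fully covered by B → removed.
15:00–15:15: fully covered by B → removed.
18:45–19:45 minus B → 19:15–19:45.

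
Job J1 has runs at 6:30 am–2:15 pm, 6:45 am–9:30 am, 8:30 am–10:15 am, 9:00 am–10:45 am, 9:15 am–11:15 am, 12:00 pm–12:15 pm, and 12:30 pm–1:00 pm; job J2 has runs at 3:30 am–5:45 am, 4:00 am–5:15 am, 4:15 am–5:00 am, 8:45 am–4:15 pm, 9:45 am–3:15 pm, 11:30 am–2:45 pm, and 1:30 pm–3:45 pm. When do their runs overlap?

8:45 am–2:15 pm

Merge the first list: 6:30 am–2:15 pm.
Merge the second list: 3:30 am–5:45 am, 8:45 am–4:15 pm.
6:30 am–2:15 pm ∩ B → 8:45 am–2:15 pm.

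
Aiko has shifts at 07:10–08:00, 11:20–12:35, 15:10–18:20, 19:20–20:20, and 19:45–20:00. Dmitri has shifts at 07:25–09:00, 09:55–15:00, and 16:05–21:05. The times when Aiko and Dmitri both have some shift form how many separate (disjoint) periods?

4

Merge the first list: 07:10–08:00, 11:20–12:35, 15:10–18:20, 19:20–20:20.
A ∩ B = 07:25–08:00, 11:20–12:35, 16:05–18:20, 19:20–20:20.
That is 4 disjoint pieces.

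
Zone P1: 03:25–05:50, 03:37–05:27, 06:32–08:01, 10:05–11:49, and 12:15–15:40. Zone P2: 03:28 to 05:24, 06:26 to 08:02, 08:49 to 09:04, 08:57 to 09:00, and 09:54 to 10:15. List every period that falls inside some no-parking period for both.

03:28–05:24, 06:32–08:01, 10:05–10:15

A, merged: 03:25–05:50, 06:32–08:01, 10:05–11:49, 12:15–15:40.
B, merged: 03:28–05:24, 06:26–08:02, 08:49–09:04, 09:54–10:15.
03:25–05:50 ∩ B → 03:28–05:24.
06:32–08:01 ∩ B → 06:32–08:01.
10:05–11:49 ∩ B → 10:05–10:15.
12:15–15:40 meets no B interval.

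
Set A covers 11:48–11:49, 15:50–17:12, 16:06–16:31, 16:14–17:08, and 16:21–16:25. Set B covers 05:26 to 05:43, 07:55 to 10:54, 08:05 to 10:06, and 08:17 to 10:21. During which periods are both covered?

none

First set merges to 11:48-11:49, 15:50-17:12.
Second set merges to 05:26-05:43, 07:55-10:54.
11:48-11:49 meets no B interval.
15:50-17:12 meets no B interval.
No overlap.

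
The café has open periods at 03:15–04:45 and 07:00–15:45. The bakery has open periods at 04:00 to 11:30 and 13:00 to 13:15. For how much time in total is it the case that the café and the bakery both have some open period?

A ∩ B = 04:00–04:45, 07:00–11:30, 13:00–13:15.
Total: 45 min + 4 h 30 min + 15 min = 5 h 30 min.

5 h 30 min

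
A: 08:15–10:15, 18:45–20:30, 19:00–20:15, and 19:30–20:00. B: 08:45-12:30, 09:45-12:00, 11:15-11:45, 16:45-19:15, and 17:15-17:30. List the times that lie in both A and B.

A, merged: 08:15–10:15, 18:45–20:30.
B, merged: 08:45–12:30, 16:45–19:15.
08:15–10:15 meets the second set on 08:45–10:15.
18:45–20:30 meets the second set on 18:45–19:15.

08:45–10:15, 18:45–19:15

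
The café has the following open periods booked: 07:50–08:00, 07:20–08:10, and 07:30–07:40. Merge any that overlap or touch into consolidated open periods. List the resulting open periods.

Sort by start: 07:20–08:10, 07:30–07:40, 07:50–08:00.
07:30–07:40 overlaps/touches 07:20–08:10 → extend to 07:20–08:10.
07:50–08:00 overlaps/touches 07:20–08:10 → extend to 07:20–08:10.

07:20–08:10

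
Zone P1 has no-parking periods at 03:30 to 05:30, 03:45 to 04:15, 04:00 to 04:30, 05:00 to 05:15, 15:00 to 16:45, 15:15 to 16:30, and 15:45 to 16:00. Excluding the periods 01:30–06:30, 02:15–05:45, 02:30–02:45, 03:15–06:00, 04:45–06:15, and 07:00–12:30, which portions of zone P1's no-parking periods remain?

15:00–16:45

Merge the first list: 03:30–05:30, 15:00–16:45.
Merge the second list: 01:30–06:30, 07:00–12:30.
03:30–05:30: fully covered by B → removed.
15:00–16:45: no B overlap → unchanged.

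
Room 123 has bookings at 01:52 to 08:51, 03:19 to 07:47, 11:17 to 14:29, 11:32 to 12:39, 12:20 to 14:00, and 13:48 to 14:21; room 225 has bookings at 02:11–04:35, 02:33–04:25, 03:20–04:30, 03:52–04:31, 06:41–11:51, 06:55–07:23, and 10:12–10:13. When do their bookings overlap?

02:11–04:35, 06:41–08:51, 11:17–11:51

A, merged: 01:52–08:51, 11:17–14:29.
B, merged: 02:11–04:35, 06:41–11:51.
01:52–08:51 ∩ B → 02:11–04:35, 06:41–08:51.
11:17–14:29 ∩ B → 11:17–11:51.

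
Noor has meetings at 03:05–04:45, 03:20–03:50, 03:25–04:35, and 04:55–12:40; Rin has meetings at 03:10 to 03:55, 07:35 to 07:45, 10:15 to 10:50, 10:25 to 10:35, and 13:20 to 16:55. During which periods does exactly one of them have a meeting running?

First set merges to 03:05–04:45, 04:55–12:40.
Second set merges to 03:10–03:55, 07:35–07:45, 10:15–10:50, 13:20–16:55.
Only in the first: 03:05–03:10, 03:55–04:45, 04:55–07:35, 07:45–10:15, 10:50–12:40.
Only in the second: 13:20–16:55.
Together these are the periods covered by exactly one.

03:05–03:10, 03:55–04:45, 04:55–07:35, 07:45–10:15, 10:50–12:40, 13:20–16:55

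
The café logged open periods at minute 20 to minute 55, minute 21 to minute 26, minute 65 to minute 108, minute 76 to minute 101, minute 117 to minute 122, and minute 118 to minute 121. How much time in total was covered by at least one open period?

Merged: minute 20 to minute 55, minute 65 to minute 108, minute 117 to minute 122.
Lengths: 35 minutes + 43 minutes + 5 minutes = 83 minutes.

83 minutes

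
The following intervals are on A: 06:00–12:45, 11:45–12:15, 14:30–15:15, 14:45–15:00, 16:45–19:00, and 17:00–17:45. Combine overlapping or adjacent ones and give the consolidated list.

06:00–12:45, 14:30–15:15, 16:45–19:00

11:45–12:15 overlaps/touches 06:00–12:45 → extend to 06:00–12:45.
14:30–15:15 is disjoint → start new block.
14:45–15:00 overlaps/touches 14:30–15:15 → extend to 14:30–15:15.
16:45–19:00 is disjoint → start new block.
17:00–17:45 overlaps/touches 16:45–19:00 → extend to 16:45–19:00.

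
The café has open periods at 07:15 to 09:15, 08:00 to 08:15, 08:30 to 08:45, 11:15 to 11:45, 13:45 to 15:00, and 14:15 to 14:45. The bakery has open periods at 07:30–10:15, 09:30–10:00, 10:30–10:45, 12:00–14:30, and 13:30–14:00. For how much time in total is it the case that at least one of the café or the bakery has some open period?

6 h 45 min

A, merged: 07:15-09:15, 11:15-11:45, 13:45-15:00.
B, merged: 07:30-10:15, 10:30-10:45, 12:00-14:30.
A ∪ B = 07:15-10:15, 10:30-10:45, 11:15-11:45, 12:00-15:00.
Total: 3 h + 15 min + 30 min + 3 h = 6 h 45 min.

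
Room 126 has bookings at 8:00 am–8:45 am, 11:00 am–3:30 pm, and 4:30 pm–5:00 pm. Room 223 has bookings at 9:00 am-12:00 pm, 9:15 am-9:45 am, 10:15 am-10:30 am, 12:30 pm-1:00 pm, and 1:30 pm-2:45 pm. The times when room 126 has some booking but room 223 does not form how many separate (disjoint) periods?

Second set merges to 9:00 am–12:00 pm, 12:30 pm–1:00 pm, 1:30 pm–2:45 pm.
A \ B = 8:00 am–8:45 am, 12:00 pm–12:30 pm, 1:00 pm–1:30 pm, 2:45 pm–3:30 pm, 4:30 pm–5:00 pm.
That is 5 disjoint pieces.

5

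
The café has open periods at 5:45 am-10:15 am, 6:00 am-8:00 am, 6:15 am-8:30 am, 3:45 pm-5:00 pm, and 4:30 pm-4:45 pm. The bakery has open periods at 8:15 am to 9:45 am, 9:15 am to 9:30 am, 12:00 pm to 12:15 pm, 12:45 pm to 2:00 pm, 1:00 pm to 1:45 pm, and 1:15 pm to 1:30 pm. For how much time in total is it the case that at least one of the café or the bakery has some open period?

7 h 15 min

First set merges to 5:45 am-10:15 am, 3:45 pm-5:00 pm.
Second set merges to 8:15 am-9:45 am, 12:00 pm-12:15 pm, 12:45 pm-2:00 pm.
A ∪ B = 5:45 am-10:15 am, 12:00 pm-12:15 pm, 12:45 pm-2:00 pm, 3:45 pm-5:00 pm.
Total: 4 h 30 min + 15 min + 1 h 15 min + 1 h 15 min = 7 h 15 min.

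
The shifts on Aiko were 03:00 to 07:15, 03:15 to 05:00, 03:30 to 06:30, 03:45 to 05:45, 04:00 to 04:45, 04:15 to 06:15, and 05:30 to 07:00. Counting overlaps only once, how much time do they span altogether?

Merged: 03:00–07:15.
Length: 4 h 15 min.

4 h 15 min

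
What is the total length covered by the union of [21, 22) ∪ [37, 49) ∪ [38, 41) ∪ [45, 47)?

Merged: [21, 22), [37, 49).
Lengths: 1 + 12 = 13.

13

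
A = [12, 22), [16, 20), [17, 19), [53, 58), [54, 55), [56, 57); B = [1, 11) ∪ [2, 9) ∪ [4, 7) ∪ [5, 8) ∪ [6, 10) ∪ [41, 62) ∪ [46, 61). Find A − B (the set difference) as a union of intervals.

A, merged: [12, 22), [53, 58).
B, merged: [1, 11), [41, 62).
[12, 22): no B overlap → unchanged.
[53, 58): fully covered by B → removed.

[12, 22)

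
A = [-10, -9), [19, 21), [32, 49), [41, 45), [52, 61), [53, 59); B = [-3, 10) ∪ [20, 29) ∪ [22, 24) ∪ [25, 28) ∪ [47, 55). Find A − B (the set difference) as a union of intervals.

A, merged: [-10, -9), [19, 21), [32, 49), [52, 61).
B, merged: [-3, 10), [20, 29), [47, 55).
[-10, -9): nothing removed.
[19, 21) \ B = [19, 20).
[32, 49) \ B = [32, 47).
[52, 61) \ B = [55, 61).

[-10, -9) ∪ [19, 20) ∪ [32, 47) ∪ [55, 61)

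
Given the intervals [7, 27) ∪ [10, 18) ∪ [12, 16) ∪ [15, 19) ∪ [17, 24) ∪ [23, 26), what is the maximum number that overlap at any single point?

At 15, 4 of the intervals are simultaneously active.
No point has more.

4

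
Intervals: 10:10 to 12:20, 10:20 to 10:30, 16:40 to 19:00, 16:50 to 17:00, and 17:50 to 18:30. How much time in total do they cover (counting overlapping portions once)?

Merged: 10:10-12:20, 16:40-19:00.
Lengths: 2 h 10 min + 2 h 20 min = 4 h 30 min.

4 h 30 min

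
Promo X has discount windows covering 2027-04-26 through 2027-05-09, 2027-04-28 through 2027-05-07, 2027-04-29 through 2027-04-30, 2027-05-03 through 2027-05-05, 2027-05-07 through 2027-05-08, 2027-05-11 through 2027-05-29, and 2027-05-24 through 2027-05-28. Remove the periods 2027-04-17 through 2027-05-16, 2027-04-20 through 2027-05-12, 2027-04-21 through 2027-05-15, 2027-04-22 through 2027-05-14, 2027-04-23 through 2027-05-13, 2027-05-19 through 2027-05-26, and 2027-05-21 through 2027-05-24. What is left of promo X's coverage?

2027-05-17 through 2027-05-18, 2027-05-27 through 2027-05-29

A, merged: 2027-04-26 through 2027-05-09, 2027-05-11 through 2027-05-29.
B, merged: 2027-04-17 through 2027-05-16, 2027-05-19 through 2027-05-26.
2027-04-26 through 2027-05-09: entirely removed.
2027-05-11 through 2027-05-29 \ B = 2027-05-17 through 2027-05-18, 2027-05-27 through 2027-05-29.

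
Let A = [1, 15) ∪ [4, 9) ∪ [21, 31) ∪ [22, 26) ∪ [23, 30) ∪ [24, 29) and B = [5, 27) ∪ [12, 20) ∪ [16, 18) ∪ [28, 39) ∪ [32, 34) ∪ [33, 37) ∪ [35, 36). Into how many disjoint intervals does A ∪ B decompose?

First set merges to [1, 15), [21, 31).
Second set merges to [5, 27), [28, 39).
A ∪ B = [1, 39).
That is 1 disjoint piece.

1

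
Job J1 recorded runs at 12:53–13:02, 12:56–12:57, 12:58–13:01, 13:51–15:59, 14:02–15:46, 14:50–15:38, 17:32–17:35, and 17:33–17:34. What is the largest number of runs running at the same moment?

At 14:50, 3 of the intervals are simultaneously active.
No point has more.

3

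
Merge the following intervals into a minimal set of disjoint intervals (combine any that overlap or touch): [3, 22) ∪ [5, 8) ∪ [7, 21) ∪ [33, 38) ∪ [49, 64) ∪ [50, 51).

[5, 8) overlaps/touches [3, 22) → extend to [3, 22).
[7, 21) overlaps/touches [3, 22) → extend to [3, 22).
[33, 38) is disjoint → start new block.
[49, 64) is disjoint → start new block.
[50, 51) overlaps/touches [49, 64) → extend to [49, 64).

[3, 22) ∪ [33, 38) ∪ [49, 64)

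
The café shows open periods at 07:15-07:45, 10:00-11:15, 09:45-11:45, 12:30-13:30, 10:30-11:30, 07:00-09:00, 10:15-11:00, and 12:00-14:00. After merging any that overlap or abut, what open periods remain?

07:00–09:00, 09:45–11:45, 12:00–14:00

Sort by start: 07:00–09:00, 07:15–07:45, 09:45–11:45, 10:00–11:15, 10:15–11:00, 10:30–11:30, 12:00–14:00, 12:30–13:30.
07:15–07:45 overlaps/touches 07:00–09:00 → extend to 07:00–09:00.
09:45–11:45 is disjoint → start new block.
10:00–11:15 overlaps/touches 09:45–11:45 → extend to 09:45–11:45.
10:15–11:00 overlaps/touches 09:45–11:45 → extend to 09:45–11:45.
10:30–11:30 overlaps/touches 09:45–11:45 → extend to 09:45–11:45.
12:00–14:00 is disjoint → start new block.
12:30–13:30 overlaps/touches 12:00–14:00 → extend to 12:00–14:00.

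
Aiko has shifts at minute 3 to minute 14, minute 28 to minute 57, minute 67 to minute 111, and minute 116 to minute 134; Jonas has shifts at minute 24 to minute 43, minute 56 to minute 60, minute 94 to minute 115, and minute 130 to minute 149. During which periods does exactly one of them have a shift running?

A \ B = minute 3 to minute 14, minute 43 to minute 56, minute 67 to minute 94, minute 116 to minute 130.
B \ A = minute 24 to minute 28, minute 57 to minute 60, minute 111 to minute 115, minute 134 to minute 149.
Union of the two gives the symmetric difference.

minute 3 to minute 14, minute 24 to minute 28, minute 43 to minute 56, minute 57 to minute 60, minute 67 to minute 94, minute 111 to minute 115, minute 116 to minute 130, minute 134 to minute 149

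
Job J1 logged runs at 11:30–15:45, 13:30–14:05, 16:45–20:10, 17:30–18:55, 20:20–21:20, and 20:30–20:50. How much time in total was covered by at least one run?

Merged: 11:30-15:45, 16:45-20:10, 20:20-21:20.
Lengths: 4 h 15 min + 3 h 25 min + 1 h = 8 h 40 min.

8 h 40 min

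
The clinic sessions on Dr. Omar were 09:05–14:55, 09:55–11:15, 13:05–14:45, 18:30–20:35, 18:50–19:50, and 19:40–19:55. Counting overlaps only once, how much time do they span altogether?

Merged: 09:05-14:55, 18:30-20:35.
Lengths: 5 h 50 min + 2 h 5 min = 7 h 55 min.

7 h 55 min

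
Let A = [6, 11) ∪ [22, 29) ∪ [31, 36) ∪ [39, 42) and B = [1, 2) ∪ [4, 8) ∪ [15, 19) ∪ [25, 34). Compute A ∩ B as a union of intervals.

[6, 11) meets the second set on [6, 8).
[22, 29) meets the second set on [25, 29).
[31, 36) meets the second set on [31, 34).
[39, 42): no overlap with the second set.

[6, 8) ∪ [25, 29) ∪ [31, 34)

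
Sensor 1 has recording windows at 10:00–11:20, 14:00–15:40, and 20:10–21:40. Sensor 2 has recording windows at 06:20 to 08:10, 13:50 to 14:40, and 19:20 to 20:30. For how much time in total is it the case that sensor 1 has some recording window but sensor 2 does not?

A \ B = 10:00–11:20, 14:40–15:40, 20:30–21:40.
Total: 1 h 20 min + 1 h + 1 h 10 min = 3 h 30 min.

3 h 30 min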